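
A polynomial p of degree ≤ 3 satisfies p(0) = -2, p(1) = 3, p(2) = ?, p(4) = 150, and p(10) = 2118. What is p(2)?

The 4 known points determine the degree-3 polynomial uniquely.
Write p(s) = as^3 + bs^2 + cs + d. Substituting each data point gives a linear system:
  d = -2
  a + b + c + d = 3
  64a + 16b + 4c + d = 150
  1000a + 100b + 10c + d = 2118
Solving the system yields a = 2, b = 1, c = 2, d = -2.
So p(s) = 2s^3 + s^2 + 2s - 2.
Then p(2) = 22.

22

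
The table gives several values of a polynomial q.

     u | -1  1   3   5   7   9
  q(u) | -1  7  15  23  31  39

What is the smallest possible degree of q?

Forward differences of the values at u = -1, 1, 3, 5, 7, 9:
  q  : -1  7  15  23  31  39
  Δ  : 8  8  8  8  8
  Δ^2: 0  0  0  0
  Δ^3: 0  0  0
  Δ^4: 0  0
  Δ^5: 0
The first differences are constant (8) and nonzero, while all higher differences vanish, so the minimal degree is 1.

1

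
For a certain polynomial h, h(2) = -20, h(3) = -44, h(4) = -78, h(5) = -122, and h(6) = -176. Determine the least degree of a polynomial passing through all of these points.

Forward differences of the values at x = 2, 3, 4, 5, 6:
  h  : -20  -44  -78  -122  -176
  Δ  : -24  -34  -44  -54
  Δ^2: -10  -10  -10
  Δ^3: 0  0
  Δ^4: 0
The second differences are constant (-10) and nonzero, while all higher differences vanish, so the minimal degree is 2.

2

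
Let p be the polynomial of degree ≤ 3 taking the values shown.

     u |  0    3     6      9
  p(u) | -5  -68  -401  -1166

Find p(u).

p(u) = -u^3 - 6u^2 + 6u - 5

Write p(u) = au^3 + bu^2 + cu + d. Substituting each data point gives a linear system:
  d = -5
  27a + 9b + 3c + d = -68
  216a + 36b + 6c + d = -401
  729a + 81b + 9c + d = -1166
Solving the system yields a = -1, b = -6, c = 6, d = -5.
So p(u) = -u^3 - 6u^2 + 6u - 5.
Check: p(9) = -1166. ✓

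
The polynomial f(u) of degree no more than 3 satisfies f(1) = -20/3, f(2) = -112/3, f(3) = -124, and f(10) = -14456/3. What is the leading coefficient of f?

-5

Write f(u) = au^3 + bu^2 + cu + d. Substituting each data point gives a linear system:
  a + b + c + d = -20/3
  8a + 4b + 2c + d = -112/3
  27a + 9b + 3c + d = -124
  1000a + 100b + 10c + d = -14456/3
Solving the system yields a = -5, b = 2, c = -5/3, d = -2.
So f(u) = -5u³ + 2u² - (5/3)u - 2.
The leading coefficient is -5.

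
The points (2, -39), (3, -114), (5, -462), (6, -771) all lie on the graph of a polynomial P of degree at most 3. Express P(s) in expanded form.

P(s) = -3s^3 - 3s^2 - 3s + 3

Write P(s) = as^3 + bs^2 + cs + d. Substituting each data point gives a linear system:
  8a + 4b + 2c + d = -39
  27a + 9b + 3c + d = -114
  125a + 25b + 5c + d = -462
  216a + 36b + 6c + d = -771
Solving the system yields a = -3, b = -3, c = -3, d = 3.
So P(s) = -3s^3 - 3s^2 - 3s + 3.
Check: P(5) = -462. ✓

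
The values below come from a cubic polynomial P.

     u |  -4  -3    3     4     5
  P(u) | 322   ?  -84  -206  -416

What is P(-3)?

144

The 4 known points determine the degree-3 polynomial uniquely.
Write P(u) = au^3 + bu^2 + cu + d. Substituting each data point gives a linear system:
  -64a + 16b - 4c + d = 322
  27a + 9b + 3c + d = -84
  64a + 16b + 4c + d = -206
  125a + 25b + 5c + d = -416
Solving the system yields a = -4, b = 4, c = -2, d = -6.
So P(u) = -4u^3 + 4u^2 - 2u - 6.
Then P(-3) = 144.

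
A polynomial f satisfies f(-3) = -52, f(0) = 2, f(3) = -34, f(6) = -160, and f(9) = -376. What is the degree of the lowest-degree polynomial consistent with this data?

2

Forward differences of the values at t = -3, 0, 3, 6, 9:
  f  : -52  2  -34  -160  -376
  Δ  : 54  -36  -126  -216
  Δ^2: -90  -90  -90
  Δ^3: 0  0
  Δ^4: 0
The second differences are constant (-90) and nonzero, while all higher differences vanish, so the minimal degree is 2.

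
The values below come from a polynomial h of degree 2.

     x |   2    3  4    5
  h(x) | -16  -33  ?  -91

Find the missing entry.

-58

On equispaced nodes a degree-2 polynomial has vanishing third forward difference, so
  - h(2) + 3·h(3) - 3·h(4) + h(5) = 0.
Substituting the known values and solving for h(4):
  -3·h(4) = 174
  h(4) = -58.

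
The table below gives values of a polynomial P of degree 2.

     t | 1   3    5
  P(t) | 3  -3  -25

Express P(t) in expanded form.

Using the Lagrange interpolation formula with nodes 1, 3, 5:
  L_0(t) = (t - 3)(t - 5) / 8
  L_1(t) = (t - 1)(t - 5) / -4
  L_2(t) = (t - 1)(t - 3) / 8
Then P(t) = 3·L_0(t) - 3·L_1(t) - 25·L_2(t).
Expanding and collecting terms gives P(t) = -2t² + 5t.
Check: P(1) = 3. ✓

P(t) = -2t^2 + 5t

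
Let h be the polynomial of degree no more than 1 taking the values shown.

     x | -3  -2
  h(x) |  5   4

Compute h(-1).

3

Write h(x) = ax + b. Substituting each data point gives a linear system:
  -3a + b = 5
  -2a + b = 4
Solving the system yields a = -1, b = 2.
So h(x) = -x + 2.
Then h(-1) = 3.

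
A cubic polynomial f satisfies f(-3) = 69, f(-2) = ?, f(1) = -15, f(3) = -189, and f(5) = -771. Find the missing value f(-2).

6

The 4 known points determine the degree-3 polynomial uniquely.
Write f(t) = at^3 + bt^2 + ct + d. Substituting each data point gives a linear system:
  -27a + 9b - 3c + d = 69
  a + b + c + d = -15
  27a + 9b + 3c + d = -189
  125a + 25b + 5c + d = -771
Solving the system yields a = -5, b = -6, c = 2, d = -6.
So f(t) = -5t^3 - 6t^2 + 2t - 6.
Then f(-2) = 6.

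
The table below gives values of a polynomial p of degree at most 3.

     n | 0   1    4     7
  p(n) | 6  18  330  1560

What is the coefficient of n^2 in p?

Write p(n) = an^3 + bn^2 + cn + d. Substituting each data point gives a linear system:
  d = 6
  a + b + c + d = 18
  64a + 16b + 4c + d = 330
  343a + 49b + 7c + d = 1560
Solving the system yields a = 4, b = 3, c = 5, d = 6.
So p(n) = 4n^3 + 3n^2 + 5n + 6.
The coefficient of n^2 is 3.

3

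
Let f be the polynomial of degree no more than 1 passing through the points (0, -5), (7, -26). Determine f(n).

Write f(n) = an + b. Substituting each data point gives a linear system:
  b = -5
  7a + b = -26
Solving the system yields a = -3, b = -5.
So f(n) = -3n - 5.
Check: f(0) = -5. ✓

f(n) = -3n - 5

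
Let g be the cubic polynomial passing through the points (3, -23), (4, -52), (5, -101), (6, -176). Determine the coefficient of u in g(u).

-6

Write g(u) = au^3 + bu^2 + cu + d. Substituting each data point gives a linear system:
  27a + 9b + 3c + d = -23
  64a + 16b + 4c + d = -52
  125a + 25b + 5c + d = -101
  216a + 36b + 6c + d = -176
Solving the system yields a = -1, b = 2, c = -6, d = 4.
So g(u) = -u^3 + 2u^2 - 6u + 4.
The coefficient of u is -6.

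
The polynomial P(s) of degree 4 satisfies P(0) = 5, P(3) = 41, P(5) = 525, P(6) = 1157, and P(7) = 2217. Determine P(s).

Using the Lagrange interpolation formula with nodes 0, 3, 5, 6, 7:
  L_0(s) = (s - 3)(s - 5)(s - 6)(s - 7) / 630
  L_1(s) = s(s - 5)(s - 6)(s - 7) / -72
  L_2(s) = s(s - 3)(s - 6)(s - 7) / 20
  L_3(s) = s(s - 3)(s - 5)(s - 7) / -18
  L_4(s) = s(s - 3)(s - 5)(s - 6) / 56
Then P(s) = 5·L_0(s) + 41·L_1(s) + 525·L_2(s) + 1157·L_3(s) + 2217·L_4(s).
Expanding and collecting terms gives P(s) = s⁴ - 3s² - 6s + 5.
Check: P(3) = 41. ✓

P(s) = s^4 - 3s^2 - 6s + 5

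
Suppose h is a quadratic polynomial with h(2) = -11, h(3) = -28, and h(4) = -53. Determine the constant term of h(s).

-1

Write h(s) = as^2 + bs + c. Substituting each data point gives a linear system:
  4a + 2b + c = -11
  9a + 3b + c = -28
  16a + 4b + c = -53
Solving the system yields a = -4, b = 3, c = -1.
So h(s) = -4s² + 3s - 1.
The constant term is -1.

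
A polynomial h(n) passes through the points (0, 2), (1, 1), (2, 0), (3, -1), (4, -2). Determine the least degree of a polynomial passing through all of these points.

1

Forward differences of the values at n = 0, 1, 2, 3, 4:
  h  : 2  1  0  -1  -2
  Δ  : -1  -1  -1  -1
  Δ^2: 0  0  0
  Δ^3: 0  0
  Δ^4: 0
The first differences are constant (-1) and nonzero, while all higher differences vanish, so the minimal degree is 1.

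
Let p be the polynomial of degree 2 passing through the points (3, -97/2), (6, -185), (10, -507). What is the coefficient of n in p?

Write p(n) = an^2 + bn + c. Substituting each data point gives a linear system:
  9a + 3b + c = -97/2
  36a + 6b + c = -185
  100a + 10b + c = -507
Solving the system yields a = -5, b = -1/2, c = -2.
So p(n) = -5n^2 - (1/2)n - 2.
The coefficient of n is -1/2.

-1/2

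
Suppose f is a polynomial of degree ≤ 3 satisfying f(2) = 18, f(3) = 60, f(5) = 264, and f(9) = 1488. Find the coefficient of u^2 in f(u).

Write f(u) = au^3 + bu^2 + cu + d. Substituting each data point gives a linear system:
  8a + 4b + 2c + d = 18
  27a + 9b + 3c + d = 60
  125a + 25b + 5c + d = 264
  729a + 81b + 9c + d = 1488
Solving the system yields a = 2, b = 0, c = 4, d = -6.
So f(u) = 2u³ + 4u - 6.
The coefficient of u^2 is 0.

0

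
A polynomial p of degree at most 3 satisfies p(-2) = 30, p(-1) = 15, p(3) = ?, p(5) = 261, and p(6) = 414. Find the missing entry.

75

The 4 known points determine the degree-3 polynomial uniquely.
Write p(t) = at^3 + bt^2 + ct + d. Substituting each data point gives a linear system:
  -8a + 4b - 2c + d = 30
  -a + b - c + d = 15
  125a + 25b + 5c + d = 261
  216a + 36b + 6c + d = 414
Solving the system yields a = 1, b = 6, c = -4, d = 6.
So p(t) = t^3 + 6t^2 - 4t + 6.
Then p(3) = 75.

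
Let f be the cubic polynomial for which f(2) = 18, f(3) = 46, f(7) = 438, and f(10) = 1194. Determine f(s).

f(s) = s^3 + 2s^2 - s + 4

Write f(s) = as^3 + bs^2 + cs + d. Substituting each data point gives a linear system:
  8a + 4b + 2c + d = 18
  27a + 9b + 3c + d = 46
  343a + 49b + 7c + d = 438
  1000a + 100b + 10c + d = 1194
Solving the system yields a = 1, b = 2, c = -1, d = 4.
So f(s) = s³ + 2s² - s + 4.
Check: f(2) = 18. ✓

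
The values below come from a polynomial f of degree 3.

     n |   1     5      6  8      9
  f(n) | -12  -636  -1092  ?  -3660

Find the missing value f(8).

The 4 known points determine the degree-3 polynomial uniquely.
Write f(n) = an^3 + bn^2 + cn + d. Substituting each data point gives a linear system:
  a + b + c + d = -12
  125a + 25b + 5c + d = -636
  216a + 36b + 6c + d = -1092
  729a + 81b + 9c + d = -3660
Solving the system yields a = -5, b = 0, c = -1, d = -6.
So f(n) = -5n^3 - n - 6.
Then f(8) = -2574.

-2574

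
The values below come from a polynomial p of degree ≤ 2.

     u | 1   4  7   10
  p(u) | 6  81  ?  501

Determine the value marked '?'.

The 3 known points determine the degree-2 polynomial uniquely.
Write p(u) = au^2 + bu + c. Substituting each data point gives a linear system:
  a + b + c = 6
  16a + 4b + c = 81
  100a + 10b + c = 501
Solving the system yields a = 5, b = 0, c = 1.
So p(u) = 5u^2 + 1.
Then p(7) = 246.

246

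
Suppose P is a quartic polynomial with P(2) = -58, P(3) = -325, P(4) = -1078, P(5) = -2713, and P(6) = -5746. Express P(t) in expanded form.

P(t) = -5t^4 + 4t^3 - 4t^2 + 2t + 2

Write P(t) = at^4 + bt^3 + ct^2 + dt + e. Substituting each data point gives a linear system:
  16a + 8b + 4c + 2d + e = -58
  81a + 27b + 9c + 3d + e = -325
  256a + 64b + 16c + 4d + e = -1078
  625a + 125b + 25c + 5d + e = -2713
  1296a + 216b + 36c + 6d + e = -5746
Solving the system yields a = -5, b = 4, c = -4, d = 2, e = 2.
So P(t) = -5t^4 + 4t^3 - 4t^2 + 2t + 2.
Check: P(4) = -1078. ✓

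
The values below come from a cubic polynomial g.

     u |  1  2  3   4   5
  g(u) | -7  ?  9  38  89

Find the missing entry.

On equispaced nodes a degree-3 polynomial has vanishing fourth forward difference, so
  g(1) - 4·g(2) + 6·g(3) - 4·g(4) + g(5) = 0.
Substituting the known values and solving for g(2):
  -4·g(2) = 16
  g(2) = -4.

-4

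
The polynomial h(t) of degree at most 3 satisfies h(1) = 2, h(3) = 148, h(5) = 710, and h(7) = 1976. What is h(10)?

Using the Lagrange interpolation formula with nodes 1, 3, 5, 7:
  L_0(t) = (t - 3)(t - 5)(t - 7) / -48
  L_1(t) = (t - 1)(t - 5)(t - 7) / 16
  L_2(t) = (t - 1)(t - 3)(t - 7) / -16
  L_3(t) = (t - 1)(t - 3)(t - 5) / 48
Then h(t) = 2·L_0(t) + 148·L_1(t) + 710·L_2(t) + 1976·L_3(t).
Expanding and collecting terms gives h(t) = 6t³ - 2t² + 3t - 5.
Evaluating at t = 10: h(10) = 5825.

5825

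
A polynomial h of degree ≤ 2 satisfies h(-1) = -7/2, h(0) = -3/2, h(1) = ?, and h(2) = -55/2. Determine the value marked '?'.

On equispaced nodes a degree-2 polynomial has vanishing third forward difference, so
  - h(-1) + 3·h(0) - 3·h(1) + h(2) = 0.
Substituting the known values and solving for h(1):
  -3·h(1) = 57/2
  h(1) = -19/2.

-19/2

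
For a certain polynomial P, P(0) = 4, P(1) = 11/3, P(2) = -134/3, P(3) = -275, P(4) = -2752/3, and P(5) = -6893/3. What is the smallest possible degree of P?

4

Forward differences of the values at n = 0, 1, 2, 3, 4, 5:
  P  : 4  11/3  -134/3  -275  -2752/3  -6893/3
  Δ  : -1/3  -145/3  -691/3  -1927/3  -4141/3
  Δ^2: -48  -182  -412  -738
  Δ^3: -134  -230  -326
  Δ^4: -96  -96
  Δ^5: 0
The fourth differences are constant (-96) and nonzero, while all higher differences vanish, so the minimal degree is 4.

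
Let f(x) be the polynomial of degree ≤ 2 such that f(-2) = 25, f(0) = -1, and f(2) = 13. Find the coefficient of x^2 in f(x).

5

Write f(x) = ax^2 + bx + c. Substituting each data point gives a linear system:
  4a - 2b + c = 25
  c = -1
  4a + 2b + c = 13
Solving the system yields a = 5, b = -3, c = -1.
So f(x) = 5x^2 - 3x - 1.
The leading coefficient is 5.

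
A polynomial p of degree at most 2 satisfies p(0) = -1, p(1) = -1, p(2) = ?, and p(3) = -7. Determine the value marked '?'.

The 3 known points determine the degree-2 polynomial uniquely.
Write p(u) = au^2 + bu + c. Substituting each data point gives a linear system:
  c = -1
  a + b + c = -1
  9a + 3b + c = -7
Solving the system yields a = -1, b = 1, c = -1.
So p(u) = -u^2 + u - 1.
Then p(2) = -3.

-3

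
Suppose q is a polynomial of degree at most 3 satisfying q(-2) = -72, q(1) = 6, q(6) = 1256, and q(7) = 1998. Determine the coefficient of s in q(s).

Write q(s) = as^3 + bs^2 + cs + d. Substituting each data point gives a linear system:
  -8a + 4b - 2c + d = -72
  a + b + c + d = 6
  216a + 36b + 6c + d = 1256
  343a + 49b + 7c + d = 1998
Solving the system yields a = 6, b = -2, c = 6, d = -4.
So q(s) = 6s^3 - 2s^2 + 6s - 4.
The coefficient of s is 6.

6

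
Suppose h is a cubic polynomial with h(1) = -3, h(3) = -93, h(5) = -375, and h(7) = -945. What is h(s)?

h(s) = -2s^3 - 6s^2 + 5s

Write h(s) = as^3 + bs^2 + cs + d. Substituting each data point gives a linear system:
  a + b + c + d = -3
  27a + 9b + 3c + d = -93
  125a + 25b + 5c + d = -375
  343a + 49b + 7c + d = -945
Solving the system yields a = -2, b = -6, c = 5, d = 0.
So h(s) = -2s³ - 6s² + 5s.
Check: h(3) = -93. ✓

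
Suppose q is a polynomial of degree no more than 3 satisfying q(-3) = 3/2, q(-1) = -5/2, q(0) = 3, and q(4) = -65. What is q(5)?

Write q(n) = an^3 + bn^2 + cn + d. Substituting each data point gives a linear system:
  -27a + 9b - 3c + d = 3/2
  -a + b - c + d = -5/2
  d = 3
  64a + 16b + 4c + d = -65
Solving the system yields a = -1, b = -3/2, c = 5, d = 3.
So q(n) = -n³ - (3/2)n² + 5n + 3.
Then q(5) = -269/2.

-269/2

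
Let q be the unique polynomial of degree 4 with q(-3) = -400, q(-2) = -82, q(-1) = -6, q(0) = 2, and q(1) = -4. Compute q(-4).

-1254

Using the Lagrange interpolation formula with nodes -3, -2, -1, 0, 1:
  L_0(u) = (u + 2)(u + 1)u(u - 1) / 24
  L_1(u) = (u + 3)(u + 1)u(u - 1) / -6
  L_2(u) = (u + 3)(u + 2)u(u - 1) / 4
  L_3(u) = (u + 3)(u + 2)(u + 1)(u - 1) / -6
  L_4(u) = (u + 3)(u + 2)(u + 1)u / 24
Then q(u) = -400·L_0(u) - 82·L_1(u) - 6·L_2(u) + 2·L_3(u) - 4·L_4(u).
Expanding and collecting terms gives q(u) = -5u^4 - u^3 - 2u^2 + 2u + 2.
Evaluating at u = -4: q(-4) = -1254.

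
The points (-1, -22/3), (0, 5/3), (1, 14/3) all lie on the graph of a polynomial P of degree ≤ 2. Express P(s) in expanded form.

Write P(s) = as^2 + bs + c. Substituting each data point gives a linear system:
  a - b + c = -22/3
  c = 5/3
  a + b + c = 14/3
Solving the system yields a = -3, b = 6, c = 5/3.
So P(s) = -3s² + 6s + 5/3.
Check: P(1) = 14/3. ✓

P(s) = -3s^2 + 6s + 5/3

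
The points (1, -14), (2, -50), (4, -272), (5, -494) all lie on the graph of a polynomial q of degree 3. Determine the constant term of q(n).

Write q(n) = an^3 + bn^2 + cn + d. Substituting each data point gives a linear system:
  a + b + c + d = -14
  8a + 4b + 2c + d = -50
  64a + 16b + 4c + d = -272
  125a + 25b + 5c + d = -494
Solving the system yields a = -3, b = -4, c = -3, d = -4.
So q(n) = -3n³ - 4n² - 3n - 4.
The constant term is -4.

-4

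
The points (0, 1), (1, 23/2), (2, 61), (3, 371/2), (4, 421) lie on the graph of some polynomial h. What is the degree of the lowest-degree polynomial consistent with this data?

3

Forward differences of the values at x = 0, 1, 2, 3, 4:
  h  : 1  23/2  61  371/2  421
  Δ  : 21/2  99/2  249/2  471/2
  Δ^2: 39  75  111
  Δ^3: 36  36
  Δ^4: 0
The third differences are constant (36) and nonzero, while all higher differences vanish, so the minimal degree is 3.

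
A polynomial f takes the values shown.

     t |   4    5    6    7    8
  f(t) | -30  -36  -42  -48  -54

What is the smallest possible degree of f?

Forward differences of the values at t = 4, 5, 6, 7, 8:
  f  : -30  -36  -42  -48  -54
  Δ  : -6  -6  -6  -6
  Δ^2: 0  0  0
  Δ^3: 0  0
  Δ^4: 0
The first differences are constant (-6) and nonzero, while all higher differences vanish, so the minimal degree is 1.

1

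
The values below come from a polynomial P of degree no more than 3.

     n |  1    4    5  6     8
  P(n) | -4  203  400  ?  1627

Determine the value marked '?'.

691

The 4 known points determine the degree-3 polynomial uniquely.
Write P(n) = an^3 + bn^2 + cn + d. Substituting each data point gives a linear system:
  a + b + c + d = -4
  64a + 16b + 4c + d = 203
  125a + 25b + 5c + d = 400
  512a + 64b + 8c + d = 1627
Solving the system yields a = 3, b = 2, c = -4, d = -5.
So P(n) = 3n^3 + 2n^2 - 4n - 5.
Then P(6) = 691.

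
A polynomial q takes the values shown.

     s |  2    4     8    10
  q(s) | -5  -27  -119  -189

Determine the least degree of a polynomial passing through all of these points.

2

Divided differences on the nodes 2, 4, 8, 10:
  order 0: -5  -27  -119  -189
  order 1: -11  -23  -35
  order 2: -2  -2
  order 3: 0
The order-2 divided differences are all -2 (nonzero) and every higher order vanishes, so the data lies on a polynomial of degree exactly 2.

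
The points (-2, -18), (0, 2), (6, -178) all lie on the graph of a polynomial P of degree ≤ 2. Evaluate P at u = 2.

Write P(u) = au^2 + bu + c. Substituting each data point gives a linear system:
  4a - 2b + c = -18
  c = 2
  36a + 6b + c = -178
Solving the system yields a = -5, b = 0, c = 2.
So P(u) = -5u² + 2.
Then P(2) = -18.

-18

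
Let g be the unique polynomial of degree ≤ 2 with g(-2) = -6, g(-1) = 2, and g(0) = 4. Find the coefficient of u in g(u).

Write g(u) = au^2 + bu + c. Substituting each data point gives a linear system:
  4a - 2b + c = -6
  a - b + c = 2
  c = 4
Solving the system yields a = -3, b = -1, c = 4.
So g(u) = -3u² - u + 4.
The coefficient of u is -1.

-1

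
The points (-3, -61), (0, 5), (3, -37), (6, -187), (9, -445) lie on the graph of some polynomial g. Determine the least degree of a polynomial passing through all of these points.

Forward differences of the values at t = -3, 0, 3, 6, 9:
  g  : -61  5  -37  -187  -445
  Δ  : 66  -42  -150  -258
  Δ^2: -108  -108  -108
  Δ^3: 0  0
  Δ^4: 0
The second differences are constant (-108) and nonzero, while all higher differences vanish, so the minimal degree is 2.

2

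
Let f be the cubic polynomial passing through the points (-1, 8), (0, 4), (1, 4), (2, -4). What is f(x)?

Using the Lagrange interpolation formula with nodes -1, 0, 1, 2:
  L_0(x) = x(x - 1)(x - 2) / -6
  L_1(x) = (x + 1)(x - 1)(x - 2) / 2
  L_2(x) = (x + 1)x(x - 2) / -2
  L_3(x) = (x + 1)x(x - 1) / 6
Then f(x) = 8·L_0(x) + 4·L_1(x) + 4·L_2(x) - 4·L_3(x).
Expanding and collecting terms gives f(x) = -2x³ + 2x² + 4.
Check: f(-1) = 8. ✓

f(x) = -2x^3 + 2x^2 + 4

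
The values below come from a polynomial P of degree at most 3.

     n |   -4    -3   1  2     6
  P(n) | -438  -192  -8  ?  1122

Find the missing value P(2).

18

The 4 known points determine the degree-3 polynomial uniquely.
Write P(n) = an^3 + bn^2 + cn + d. Substituting each data point gives a linear system:
  -64a + 16b - 4c + d = -438
  -27a + 9b - 3c + d = -192
  a + b + c + d = -8
  216a + 36b + 6c + d = 1122
Solving the system yields a = 6, b = -4, c = -4, d = -6.
So P(n) = 6n^3 - 4n^2 - 4n - 6.
Then P(2) = 18.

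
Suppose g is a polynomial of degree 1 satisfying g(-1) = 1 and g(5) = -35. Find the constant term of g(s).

Write g(s) = as + b. Substituting each data point gives a linear system:
  -a + b = 1
  5a + b = -35
Solving the system yields a = -6, b = -5.
So g(s) = -6s - 5.
The constant term is -5.

-5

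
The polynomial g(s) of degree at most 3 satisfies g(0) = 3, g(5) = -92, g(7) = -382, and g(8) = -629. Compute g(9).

Write g(s) = as^3 + bs^2 + cs + d. Substituting each data point gives a linear system:
  d = 3
  125a + 25b + 5c + d = -92
  343a + 49b + 7c + d = -382
  512a + 64b + 8c + d = -629
Solving the system yields a = -2, b = 6, c = 1, d = 3.
So g(s) = -2s^3 + 6s^2 + s + 3.
Then g(9) = -960.

-960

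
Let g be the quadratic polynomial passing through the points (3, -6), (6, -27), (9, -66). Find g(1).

-2

Using the Lagrange interpolation formula with nodes 3, 6, 9:
  L_0(s) = (s - 6)(s - 9) / 18
  L_1(s) = (s - 3)(s - 9) / -9
  L_2(s) = (s - 3)(s - 6) / 18
Then g(s) = -6·L_0(s) - 27·L_1(s) - 66·L_2(s).
Expanding and collecting terms gives g(s) = -s^2 + 2s - 3.
Evaluating at s = 1: g(1) = -2.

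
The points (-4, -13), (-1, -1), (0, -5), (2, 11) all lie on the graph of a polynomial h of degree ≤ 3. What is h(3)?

43

Using the Lagrange interpolation formula with nodes -4, -1, 0, 2:
  L_0(t) = (t + 1)t(t - 2) / -72
  L_1(t) = (t + 4)t(t - 2) / 9
  L_2(t) = (t + 4)(t + 1)(t - 2) / -8
  L_3(t) = (t + 4)(t + 1)t / 36
Then h(t) = -13·L_0(t) - 1·L_1(t) - 5·L_2(t) + 11·L_3(t).
Expanding and collecting terms gives h(t) = t³ + 3t² - 2t - 5.
Evaluating at t = 3: h(3) = 43.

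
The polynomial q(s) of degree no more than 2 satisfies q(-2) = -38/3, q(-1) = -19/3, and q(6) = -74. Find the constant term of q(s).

-4

Write q(s) = as^2 + bs + c. Substituting each data point gives a linear system:
  4a - 2b + c = -38/3
  a - b + c = -19/3
  36a + 6b + c = -74
Solving the system yields a = -2, b = 1/3, c = -4.
So q(s) = -2s^2 + (1/3)s - 4.
The constant term is -4.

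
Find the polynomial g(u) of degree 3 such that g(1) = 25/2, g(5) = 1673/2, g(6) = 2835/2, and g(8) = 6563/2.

g(u) = 6u^3 + 3u^2 + 2u + 3/2

Using the Lagrange interpolation formula with nodes 1, 5, 6, 8:
  L_0(u) = (u - 5)(u - 6)(u - 8) / -140
  L_1(u) = (u - 1)(u - 6)(u - 8) / 12
  L_2(u) = (u - 1)(u - 5)(u - 8) / -10
  L_3(u) = (u - 1)(u - 5)(u - 6) / 42
Then g(u) = 25/2·L_0(u) + 1673/2·L_1(u) + 2835/2·L_2(u) + 6563/2·L_3(u).
Expanding and collecting terms gives g(u) = 6u^3 + 3u^2 + 2u + 3/2.
Check: g(1) = 25/2. ✓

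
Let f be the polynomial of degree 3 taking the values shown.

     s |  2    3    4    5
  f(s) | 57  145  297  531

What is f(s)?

f(s) = 3s^3 + 5s^2 + 6s + 1

Write f(s) = as^3 + bs^2 + cs + d. Substituting each data point gives a linear system:
  8a + 4b + 2c + d = 57
  27a + 9b + 3c + d = 145
  64a + 16b + 4c + d = 297
  125a + 25b + 5c + d = 531
Solving the system yields a = 3, b = 5, c = 6, d = 1.
So f(s) = 3s^3 + 5s^2 + 6s + 1.
Check: f(3) = 145. ✓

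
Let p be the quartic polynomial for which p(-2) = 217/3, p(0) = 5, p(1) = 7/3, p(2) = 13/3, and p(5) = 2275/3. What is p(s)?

Write p(s) = as^4 + bs^3 + cs^2 + ds + e. Substituting each data point gives a linear system:
  16a - 8b + 4c - 2d + e = 217/3
  e = 5
  a + b + c + d + e = 7/3
  16a + 8b + 4c + 2d + e = 13/3
  625a + 125b + 25c + 5d + e = 2275/3
Solving the system yields a = 2, b = -4, c = 1/3, d = -1, e = 5.
So p(s) = 2s^4 - 4s^3 + (1/3)s^2 - s + 5.
Check: p(-2) = 217/3. ✓

p(s) = 2s^4 - 4s^3 + (1/3)s^2 - s + 5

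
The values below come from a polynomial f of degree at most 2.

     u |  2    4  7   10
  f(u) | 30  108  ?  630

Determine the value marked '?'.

The 3 known points determine the degree-2 polynomial uniquely.
Write f(u) = au^2 + bu + c. Substituting each data point gives a linear system:
  4a + 2b + c = 30
  16a + 4b + c = 108
  100a + 10b + c = 630
Solving the system yields a = 6, b = 3, c = 0.
So f(u) = 6u^2 + 3u.
Then f(7) = 315.

315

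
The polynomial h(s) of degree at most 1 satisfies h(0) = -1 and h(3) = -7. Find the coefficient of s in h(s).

Write h(s) = as + b. Substituting each data point gives a linear system:
  b = -1
  3a + b = -7
Solving the system yields a = -2, b = -1.
So h(s) = -2s - 1.
The leading coefficient is -2.

-2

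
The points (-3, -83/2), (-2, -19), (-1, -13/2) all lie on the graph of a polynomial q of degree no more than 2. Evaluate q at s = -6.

Forward differences of the values at s = -3, -2, -1:
  q  : -83/2  -19  -13/2
  Δ  : 45/2  25/2
  Δ^2: -10
The second differences are constant, confirming degree 2.
Interpolating (Newton forward form) and evaluating at s = -6 gives q(-6) = -169.

-169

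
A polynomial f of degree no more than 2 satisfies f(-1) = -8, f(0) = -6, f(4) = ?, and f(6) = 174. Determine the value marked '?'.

The 3 known points determine the degree-2 polynomial uniquely.
Write f(t) = at^2 + bt + c. Substituting each data point gives a linear system:
  a - b + c = -8
  c = -6
  36a + 6b + c = 174
Solving the system yields a = 4, b = 6, c = -6.
So f(t) = 4t^2 + 6t - 6.
Then f(4) = 82.

82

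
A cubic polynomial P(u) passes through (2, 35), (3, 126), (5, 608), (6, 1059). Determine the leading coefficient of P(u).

5

Write P(u) = au^3 + bu^2 + cu + d. Substituting each data point gives a linear system:
  8a + 4b + 2c + d = 35
  27a + 9b + 3c + d = 126
  125a + 25b + 5c + d = 608
  216a + 36b + 6c + d = 1059
Solving the system yields a = 5, b = 0, c = -4, d = 3.
So P(u) = 5u^3 - 4u + 3.
The leading coefficient is 5.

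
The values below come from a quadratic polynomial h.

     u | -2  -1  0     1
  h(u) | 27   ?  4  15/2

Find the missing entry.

21/2

The 3 known points determine the degree-2 polynomial uniquely.
Write h(u) = au^2 + bu + c. Substituting each data point gives a linear system:
  4a - 2b + c = 27
  c = 4
  a + b + c = 15/2
Solving the system yields a = 5, b = -3/2, c = 4.
So h(u) = 5u^2 - (3/2)u + 4.
Then h(-1) = 21/2.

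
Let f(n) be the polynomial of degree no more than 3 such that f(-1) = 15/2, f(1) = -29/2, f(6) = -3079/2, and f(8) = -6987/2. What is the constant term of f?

Write f(n) = an^3 + bn^2 + cn + d. Substituting each data point gives a linear system:
  -a + b - c + d = 15/2
  a + b + c + d = -29/2
  216a + 36b + 6c + d = -3079/2
  512a + 64b + 8c + d = -6987/2
Solving the system yields a = -6, b = -6, c = -5, d = 5/2.
So f(n) = -6n³ - 6n² - 5n + 5/2.
The constant term is 5/2.

5/2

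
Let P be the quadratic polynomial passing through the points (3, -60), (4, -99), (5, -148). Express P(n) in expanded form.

Write P(n) = an^2 + bn + c. Substituting each data point gives a linear system:
  9a + 3b + c = -60
  16a + 4b + c = -99
  25a + 5b + c = -148
Solving the system yields a = -5, b = -4, c = -3.
So P(n) = -5n^2 - 4n - 3.
Check: P(4) = -99. ✓

P(n) = -5n^2 - 4n - 3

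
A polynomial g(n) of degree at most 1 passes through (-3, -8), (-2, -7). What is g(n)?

Write g(n) = an + b. Substituting each data point gives a linear system:
  -3a + b = -8
  -2a + b = -7
Solving the system yields a = 1, b = -5.
So g(n) = n - 5.
Check: g(-3) = -8. ✓

g(n) = n - 5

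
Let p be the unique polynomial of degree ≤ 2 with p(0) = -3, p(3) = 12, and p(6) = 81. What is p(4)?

29

Using the Lagrange interpolation formula with nodes 0, 3, 6:
  L_0(x) = (x - 3)(x - 6) / 18
  L_1(x) = x(x - 6) / -9
  L_2(x) = x(x - 3) / 18
Then p(x) = -3·L_0(x) + 12·L_1(x) + 81·L_2(x).
Expanding and collecting terms gives p(x) = 3x² - 4x - 3.
Evaluating at x = 4: p(4) = 29.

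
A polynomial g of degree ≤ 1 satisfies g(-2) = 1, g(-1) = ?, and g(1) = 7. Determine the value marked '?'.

3

The 2 known points determine the degree-1 polynomial uniquely.
Write g(s) = as + b. Substituting each data point gives a linear system:
  -2a + b = 1
  a + b = 7
Solving the system yields a = 2, b = 5.
So g(s) = 2s + 5.
Then g(-1) = 3.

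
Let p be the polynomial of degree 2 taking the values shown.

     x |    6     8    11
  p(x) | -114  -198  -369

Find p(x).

Write p(x) = ax^2 + bx + c. Substituting each data point gives a linear system:
  36a + 6b + c = -114
  64a + 8b + c = -198
  121a + 11b + c = -369
Solving the system yields a = -3, b = 0, c = -6.
So p(x) = -3x^2 - 6.
Check: p(6) = -114. ✓

p(x) = -3x^2 - 6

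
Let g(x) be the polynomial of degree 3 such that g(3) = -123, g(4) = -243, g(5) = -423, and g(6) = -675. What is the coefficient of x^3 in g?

Write g(x) = ax^3 + bx^2 + cx + d. Substituting each data point gives a linear system:
  27a + 9b + 3c + d = -123
  64a + 16b + 4c + d = -243
  125a + 25b + 5c + d = -423
  216a + 36b + 6c + d = -675
Solving the system yields a = -2, b = -6, c = -4, d = -3.
So g(x) = -2x^3 - 6x^2 - 4x - 3.
The leading coefficient is -2.

-2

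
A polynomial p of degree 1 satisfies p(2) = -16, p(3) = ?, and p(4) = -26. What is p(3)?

The 2 known points determine the degree-1 polynomial uniquely.
Write p(x) = ax + b. Substituting each data point gives a linear system:
  2a + b = -16
  4a + b = -26
Solving the system yields a = -5, b = -6.
So p(x) = -5x - 6.
Then p(3) = -21.

-21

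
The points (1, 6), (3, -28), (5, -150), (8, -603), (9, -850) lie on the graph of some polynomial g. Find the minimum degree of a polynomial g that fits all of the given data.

Divided differences on the nodes 1, 3, 5, 8, 9:
  order 0: 6  -28  -150  -603  -850
  order 1: -17  -61  -151  -247
  order 2: -11  -18  -24
  order 3: -1  -1
  order 4: 0
The order-3 divided differences are all -1 (nonzero) and every higher order vanishes, so the data lies on a polynomial of degree exactly 3.

3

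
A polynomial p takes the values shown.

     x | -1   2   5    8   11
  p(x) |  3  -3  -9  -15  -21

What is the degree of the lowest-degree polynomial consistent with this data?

Forward differences of the values at x = -1, 2, 5, 8, 11:
  p  : 3  -3  -9  -15  -21
  Δ  : -6  -6  -6  -6
  Δ^2: 0  0  0
  Δ^3: 0  0
  Δ^4: 0
The first differences are constant (-6) and nonzero, while all higher differences vanish, so the minimal degree is 1.

1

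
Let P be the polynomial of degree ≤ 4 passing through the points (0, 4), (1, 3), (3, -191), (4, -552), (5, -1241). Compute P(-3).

Using the Lagrange interpolation formula with nodes 0, 1, 3, 4, 5:
  L_0(s) = (s - 1)(s - 3)(s - 4)(s - 5) / 60
  L_1(s) = s(s - 3)(s - 4)(s - 5) / -24
  L_2(s) = s(s - 1)(s - 4)(s - 5) / 12
  L_3(s) = s(s - 1)(s - 3)(s - 5) / -12
  L_4(s) = s(s - 1)(s - 3)(s - 4) / 40
Then P(s) = 4·L_0(s) + 3·L_1(s) - 191·L_2(s) - 552·L_3(s) - 1241·L_4(s).
Expanding and collecting terms gives P(s) = -s^4 - 6s^3 + 5s^2 + s + 4.
Evaluating at s = -3: P(-3) = 127.

127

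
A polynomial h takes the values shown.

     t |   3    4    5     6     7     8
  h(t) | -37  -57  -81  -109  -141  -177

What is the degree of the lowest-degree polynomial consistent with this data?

Forward differences of the values at t = 3, 4, 5, 6, 7, 8:
  h  : -37  -57  -81  -109  -141  -177
  Δ  : -20  -24  -28  -32  -36
  Δ^2: -4  -4  -4  -4
  Δ^3: 0  0  0
  Δ^4: 0  0
  Δ^5: 0
The second differences are constant (-4) and nonzero, while all higher differences vanish, so the minimal degree is 2.

2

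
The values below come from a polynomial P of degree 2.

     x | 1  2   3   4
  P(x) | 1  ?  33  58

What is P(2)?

14

The 3 known points determine the degree-2 polynomial uniquely.
Write P(x) = ax^2 + bx + c. Substituting each data point gives a linear system:
  a + b + c = 1
  9a + 3b + c = 33
  16a + 4b + c = 58
Solving the system yields a = 3, b = 4, c = -6.
So P(x) = 3x^2 + 4x - 6.
Then P(2) = 14.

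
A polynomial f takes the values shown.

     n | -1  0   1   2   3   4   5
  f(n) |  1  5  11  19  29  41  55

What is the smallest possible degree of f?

2

Forward differences of the values at n = -1, 0, 1, 2, 3, 4, 5:
  f  : 1  5  11  19  29  41  55
  Δ  : 4  6  8  10  12  14
  Δ^2: 2  2  2  2  2
  Δ^3: 0  0  0  0
  Δ^4: 0  0  0
  Δ^5: 0  0
  Δ^6: 0
The second differences are constant (2) and nonzero, while all higher differences vanish, so the minimal degree is 2.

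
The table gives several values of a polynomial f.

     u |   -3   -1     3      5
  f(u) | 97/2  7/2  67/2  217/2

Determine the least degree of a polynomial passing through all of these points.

2

Divided differences on the nodes -3, -1, 3, 5:
  order 0: 97/2  7/2  67/2  217/2
  order 1: -45/2  15/2  75/2
  order 2: 5  5
  order 3: 0
The order-2 divided differences are all 5 (nonzero) and every higher order vanishes, so the data lies on a polynomial of degree exactly 2.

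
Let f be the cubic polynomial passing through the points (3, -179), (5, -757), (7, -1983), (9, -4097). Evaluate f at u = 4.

Write f(u) = au^3 + bu^2 + cu + d. Substituting each data point gives a linear system:
  27a + 9b + 3c + d = -179
  125a + 25b + 5c + d = -757
  343a + 49b + 7c + d = -1983
  729a + 81b + 9c + d = -4097
Solving the system yields a = -5, b = -6, c = 4, d = -2.
So f(u) = -5u^3 - 6u^2 + 4u - 2.
Then f(4) = -402.

-402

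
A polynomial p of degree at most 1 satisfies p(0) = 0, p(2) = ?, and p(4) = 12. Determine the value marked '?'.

On equispaced nodes a degree-1 polynomial has vanishing second forward difference, so
  p(0) - 2·p(2) + p(4) = 0.
Substituting the known values and solving for p(2):
  -2·p(2) = -12
  p(2) = 6.

6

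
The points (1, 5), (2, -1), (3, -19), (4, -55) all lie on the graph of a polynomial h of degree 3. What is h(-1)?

Forward differences of the values at s = 1, 2, 3, 4:
  h  : 5  -1  -19  -55
  Δ  : -6  -18  -36
  Δ^2: -12  -18
  Δ^3: -6
The third differences are constant, confirming degree 3.
Interpolating (Newton forward form) and evaluating at s = -1 gives h(-1) = 5.

5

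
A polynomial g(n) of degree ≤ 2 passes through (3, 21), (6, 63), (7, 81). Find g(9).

123

Write g(n) = an^2 + bn + c. Substituting each data point gives a linear system:
  9a + 3b + c = 21
  36a + 6b + c = 63
  49a + 7b + c = 81
Solving the system yields a = 1, b = 5, c = -3.
So g(n) = n^2 + 5n - 3.
Then g(9) = 123.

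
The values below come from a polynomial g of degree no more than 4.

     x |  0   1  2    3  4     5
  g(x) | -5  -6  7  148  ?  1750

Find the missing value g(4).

On equispaced nodes a degree-4 polynomial has vanishing fifth forward difference, so
  - g(0) + 5·g(1) - 10·g(2) + 10·g(3) - 5·g(4) + g(5) = 0.
Substituting the known values and solving for g(4):
  -5·g(4) = -3135
  g(4) = 627.

627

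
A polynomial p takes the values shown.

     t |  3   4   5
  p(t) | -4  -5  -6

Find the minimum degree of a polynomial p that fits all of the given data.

Forward differences of the values at t = 3, 4, 5:
  p  : -4  -5  -6
  Δ  : -1  -1
  Δ^2: 0
The first differences are constant (-1) and nonzero, while all higher differences vanish, so the minimal degree is 1.

1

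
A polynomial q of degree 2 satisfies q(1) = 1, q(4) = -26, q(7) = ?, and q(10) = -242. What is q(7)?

-107

On equispaced nodes a degree-2 polynomial has vanishing third forward difference, so
  - q(1) + 3·q(4) - 3·q(7) + q(10) = 0.
Substituting the known values and solving for q(7):
  -3·q(7) = 321
  q(7) = -107.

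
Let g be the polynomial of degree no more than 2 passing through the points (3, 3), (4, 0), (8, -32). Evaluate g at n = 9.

Using the Lagrange interpolation formula with nodes 3, 4, 8:
  L_0(n) = (n - 4)(n - 8) / 5
  L_1(n) = (n - 3)(n - 8) / -4
  L_2(n) = (n - 3)(n - 4) / 20
Then g(n) = 3·L_0(n) + 0·L_1(n) - 32·L_2(n).
Expanding and collecting terms gives g(n) = -n^2 + 4n.
Evaluating at n = 9: g(9) = -45.

-45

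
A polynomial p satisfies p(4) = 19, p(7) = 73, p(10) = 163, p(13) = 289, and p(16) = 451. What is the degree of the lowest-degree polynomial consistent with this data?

2

Forward differences of the values at t = 4, 7, 10, 13, 16:
  p  : 19  73  163  289  451
  Δ  : 54  90  126  162
  Δ^2: 36  36  36
  Δ^3: 0  0
  Δ^4: 0
The second differences are constant (36) and nonzero, while all higher differences vanish, so the minimal degree is 2.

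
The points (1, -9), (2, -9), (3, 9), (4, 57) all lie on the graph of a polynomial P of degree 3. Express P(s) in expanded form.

Using the Lagrange interpolation formula with nodes 1, 2, 3, 4:
  L_0(s) = (s - 2)(s - 3)(s - 4) / -6
  L_1(s) = (s - 1)(s - 3)(s - 4) / 2
  L_2(s) = (s - 1)(s - 2)(s - 4) / -2
  L_3(s) = (s - 1)(s - 2)(s - 3) / 6
Then P(s) = -9·L_0(s) - 9·L_1(s) + 9·L_2(s) + 57·L_3(s).
Expanding and collecting terms gives P(s) = 2s^3 - 3s^2 - 5s - 3.
Check: P(3) = 9. ✓

P(s) = 2s^3 - 3s^2 - 5s - 3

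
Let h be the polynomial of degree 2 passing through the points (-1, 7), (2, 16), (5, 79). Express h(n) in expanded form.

Write h(n) = an^2 + bn + c. Substituting each data point gives a linear system:
  a - b + c = 7
  4a + 2b + c = 16
  25a + 5b + c = 79
Solving the system yields a = 3, b = 0, c = 4.
So h(n) = 3n² + 4.
Check: h(-1) = 7. ✓

h(n) = 3n^2 + 4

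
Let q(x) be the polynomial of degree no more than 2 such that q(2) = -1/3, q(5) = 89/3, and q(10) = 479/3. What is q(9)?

Using the Lagrange interpolation formula with nodes 2, 5, 10:
  L_0(x) = (x - 5)(x - 10) / 24
  L_1(x) = (x - 2)(x - 10) / -15
  L_2(x) = (x - 2)(x - 5) / 40
Then q(x) = -1/3·L_0(x) + 89/3·L_1(x) + 479/3·L_2(x).
Expanding and collecting terms gives q(x) = 2x^2 - 4x - 1/3.
Evaluating at x = 9: q(9) = 377/3.

377/3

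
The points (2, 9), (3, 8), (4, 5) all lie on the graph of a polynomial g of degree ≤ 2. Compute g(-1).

Using the Lagrange interpolation formula with nodes 2, 3, 4:
  L_0(u) = (u - 3)(u - 4) / 2
  L_1(u) = (u - 2)(u - 4) / -1
  L_2(u) = (u - 2)(u - 3) / 2
Then g(u) = 9·L_0(u) + 8·L_1(u) + 5·L_2(u).
Expanding and collecting terms gives g(u) = -u^2 + 4u + 5.
Evaluating at u = -1: g(-1) = 0.

0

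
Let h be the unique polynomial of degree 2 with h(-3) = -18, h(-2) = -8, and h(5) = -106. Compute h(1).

-14

Using the Lagrange interpolation formula with nodes -3, -2, 5:
  L_0(t) = (t + 2)(t - 5) / 8
  L_1(t) = (t + 3)(t - 5) / -7
  L_2(t) = (t + 3)(t + 2) / 56
Then h(t) = -18·L_0(t) - 8·L_1(t) - 106·L_2(t).
Expanding and collecting terms gives h(t) = -3t² - 5t - 6.
Evaluating at t = 1: h(1) = -14.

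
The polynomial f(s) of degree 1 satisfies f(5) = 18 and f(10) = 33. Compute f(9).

Using the Lagrange interpolation formula with nodes 5, 10:
  L_0(s) = (s - 10) / -5
  L_1(s) = (s - 5) / 5
Then f(s) = 18·L_0(s) + 33·L_1(s).
Expanding and collecting terms gives f(s) = 3s + 3.
Evaluating at s = 9: f(9) = 30.

30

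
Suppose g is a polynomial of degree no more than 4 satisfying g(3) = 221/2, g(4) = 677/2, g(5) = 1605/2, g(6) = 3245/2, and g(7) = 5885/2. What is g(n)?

Write g(n) = an^4 + bn^3 + cn^2 + dn + e. Substituting each data point gives a linear system:
  81a + 27b + 9c + 3d + e = 221/2
  256a + 64b + 16c + 4d + e = 677/2
  625a + 125b + 25c + 5d + e = 1605/2
  1296a + 216b + 36c + 6d + e = 3245/2
  2401a + 343b + 49c + 7d + e = 5885/2
Solving the system yields a = 1, b = 2, c = -3, d = 0, e = 5/2.
So g(n) = n⁴ + 2n³ - 3n² + 5/2.
Check: g(6) = 3245/2. ✓

g(n) = n^4 + 2n^3 - 3n^2 + 5/2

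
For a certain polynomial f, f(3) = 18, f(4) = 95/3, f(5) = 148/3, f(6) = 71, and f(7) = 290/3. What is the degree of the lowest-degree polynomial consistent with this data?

2

Forward differences of the values at u = 3, 4, 5, 6, 7:
  f  : 18  95/3  148/3  71  290/3
  Δ  : 41/3  53/3  65/3  77/3
  Δ^2: 4  4  4
  Δ^3: 0  0
  Δ^4: 0
The second differences are constant (4) and nonzero, while all higher differences vanish, so the minimal degree is 2.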